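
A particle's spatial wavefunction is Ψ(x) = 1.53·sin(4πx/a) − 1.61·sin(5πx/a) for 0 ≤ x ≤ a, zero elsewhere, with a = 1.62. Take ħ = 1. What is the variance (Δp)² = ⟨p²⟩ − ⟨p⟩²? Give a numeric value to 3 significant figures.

78.0

Compute ⟨p⟩ and ⟨p²⟩ separately; (Δp)² = ⟨p²⟩ − ⟨p⟩².
d²/dx² sin(jπx/a) = −(jπ/a)²·sin(jπx/a); on 0 ≤ x ≤ a, ∫sin²(jπx/a) dx = a/2 and ∫sin(jπx/a)·sin(lπx/a) dx = 0 for j ≠ l, so only diagonal terms survive in ∫|Ψ|² and ∫Ψ·Ψ″; ∫Ψ·Ψ′ dx = [Ψ²/2] between the walls = 0.
Normalization: ∫|Ψ|² dx = 3.9957.
⟨p⟩ = 0.0000 and ⟨p²⟩ = 77.956.
(Δp)² = 77.956 − (0.0000)² = 77.956.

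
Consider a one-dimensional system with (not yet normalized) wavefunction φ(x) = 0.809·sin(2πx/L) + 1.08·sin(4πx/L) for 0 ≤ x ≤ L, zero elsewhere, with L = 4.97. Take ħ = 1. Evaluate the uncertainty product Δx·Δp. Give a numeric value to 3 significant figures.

Δx = √(⟨x²⟩−⟨x⟩²), Δp = √(⟨p²⟩−⟨p⟩²).
On 0 ≤ x ≤ L (j ≠ l): ∫sin²(jπx/L) dx = L/2, ∫sin(jπx/L)·sin(lπx/L) dx = 0; diagonal moments ∫x·sin²(jπx/L) dx = L²/4, ∫x²·sin²(jπx/L) dx = L³·(1/6 − 1/(4j²π²)); cross terms ∫x·sin(jπx/L)·sin(lπx/L) dx = 0 for j + l even and −4jlL²/(π²(j² − l²)²) for j + l odd, ∫x²·sin(jπx/L)·sin(lπx/L) dx = (−1)^(j+l)·4jlL³/(π²(j² − l²)²); higher powers the same way via product-to-sum and parts. d²/dx² sin(jπx/L) = −(jπ/L)²·sin(jπx/L); on 0 ≤ x ≤ L, ∫sin²(jπx/L) dx = L/2 and ∫sin(jπx/L)·sin(lπx/L) dx = 0 for j ≠ l, so only diagonal terms survive in ∫|φ|² and ∫φ·φ″; ∫φ·φ′ dx = [φ²/2] between the walls = 0.
Normalization: ∫|φ|² dx = 4.5249.
⟨x⟩ = 2.4850, ⟨x²⟩ = 9.1385 ⇒ Δx = 1.7214.
⟨p⟩ = 0.0000, ⟨p²⟩ = 4.6696 ⇒ Δp = 2.1609.
Δx·Δp = 3.7199.

3.72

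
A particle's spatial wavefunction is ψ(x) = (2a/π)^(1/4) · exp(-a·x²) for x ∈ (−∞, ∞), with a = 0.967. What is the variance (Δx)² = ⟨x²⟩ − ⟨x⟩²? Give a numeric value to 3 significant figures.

0.259

Compute ⟨x⟩ and ⟨x²⟩ separately, then (Δx)² = ⟨x²⟩ − ⟨x⟩².
Gaussian moments: ∫x^(2j)·e^(−2ax²) dx = (2j−1)!!/(4a)^j · √(π/(2a)), odd powers integrate to 0; here √(π/(2a)) = 1.2745.
⟨x⟩ = 0.0000 and ⟨x²⟩ = 0.25853.
(Δx)² = 0.25853 − (0.0000)² = 0.25853.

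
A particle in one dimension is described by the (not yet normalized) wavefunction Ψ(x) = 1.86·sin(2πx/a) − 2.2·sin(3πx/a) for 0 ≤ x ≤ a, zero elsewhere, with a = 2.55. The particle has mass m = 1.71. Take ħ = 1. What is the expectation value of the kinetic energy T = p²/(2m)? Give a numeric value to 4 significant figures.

T = −(ħ²/2m) d²/dx², so ⟨T⟩ = −(ħ²/2m) ∫ Ψ*·Ψ'' dx / ∫|Ψ|² dx; with m = 1.71.
d²/dx² sin(jπx/a) = −(jπ/a)²·sin(jπx/a); on 0 ≤ x ≤ a, ∫sin²(jπx/a) dx = a/2 and ∫sin(jπx/a)·sin(lπx/a) dx = 0 for j ≠ l, so only diagonal terms survive in ∫|Ψ|² and ∫Ψ·Ψ″; ∫Ψ·Ψ′ dx = [Ψ²/2] between the walls = 0.
State is unnormalized: ∫|Ψ|² dx = 10.582, and ∫Ψ*·(−ħ²/2m · Ψ'') dx = 32.479, so ⟨T⟩ = 32.479 / 10.582.
⟨T⟩ = 3.0693.

3.069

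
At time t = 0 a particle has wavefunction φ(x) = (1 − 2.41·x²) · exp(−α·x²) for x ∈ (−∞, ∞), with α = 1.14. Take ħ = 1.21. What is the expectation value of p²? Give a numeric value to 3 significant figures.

8.58

p² φ = −ħ² d²φ/dx²; ⟨p²⟩ = −ħ² ∫ φ*·φ'' dx / ∫|φ|² dx.
Expand each integrand as polynomial × e^(−2αx²) and use ∫x^(2j)·e^(−2αx²) dx = (2j−1)!!/(4α)^j · √(π/(2α)), odd powers → 0; here √(π/(2α)) = 1.1738. Differentiate with the product rule, d/dx e^(−αx²) = −2αx·e^(−αx²).
State is unnormalized: ∫|φ|² dx = 0.91670, and ∫φ*·(−ħ² φ'') dx = 7.8609, so ⟨p²⟩ = 7.8609 / 0.91670.
⟨p²⟩ = 8.5752.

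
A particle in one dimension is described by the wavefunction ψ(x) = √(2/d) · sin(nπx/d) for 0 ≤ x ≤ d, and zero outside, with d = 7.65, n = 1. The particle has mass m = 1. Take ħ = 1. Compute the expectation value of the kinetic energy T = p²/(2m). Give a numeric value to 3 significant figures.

0.0843

T = −(ħ²/2m) d²/dx², so ⟨T⟩ = −(ħ²/2m) ∫ ψ*·ψ'' dx; with m = 1.
d/dx sin(nπx/d) = (nπ/d)·cos(nπx/d) and d²/dx² sin(nπx/d) = −(nπ/d)²·sin(nπx/d); on 0 ≤ x ≤ d, ∫sin²(nπx/d) dx = d/2 and ∫sin(nπx/d)·cos(nπx/d) dx = 0.
⟨T⟩ = 0.084323.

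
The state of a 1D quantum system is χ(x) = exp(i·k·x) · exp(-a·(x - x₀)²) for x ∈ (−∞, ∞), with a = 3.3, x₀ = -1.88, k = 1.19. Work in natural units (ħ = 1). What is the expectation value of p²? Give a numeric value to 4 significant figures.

p² χ = −ħ² d²χ/dx²; ⟨p²⟩ = −ħ² ∫ χ*·χ'' dx / ∫|χ|² dx.
Gaussian moments (u = x − x₀): ∫u^(2j)·e^(−2au²) du = (2j−1)!!/(4a)^j · √(π/(2a)), odd powers integrate to 0; here √(π/(2a)) = 0.68993. Derivatives: χ′ = (ik − 2au)·χ, χ″ = ((ik − 2au)² − 2a)·χ; the odd-in-u pieces drop out.
State is unnormalized: ∫|χ|² dx = 0.68993, and ∫χ*·(−ħ² χ'') dx = 3.2538, so ⟨p²⟩ = 3.2538 / 0.68993.
⟨p²⟩ = 4.7161.

4.716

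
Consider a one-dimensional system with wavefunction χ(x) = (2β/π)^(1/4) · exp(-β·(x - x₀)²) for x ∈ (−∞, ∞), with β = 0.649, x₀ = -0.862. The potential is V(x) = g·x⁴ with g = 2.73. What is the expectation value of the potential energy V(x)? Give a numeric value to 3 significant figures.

⟨V⟩ = ∫ V(x)·|χ|² dx.
Gaussian moments (u = x − x₀): ∫u^(2j)·e^(−2βu²) du = (2j−1)!!/(4β)^j · √(π/(2β)), odd powers integrate to 0; here √(π/(2β)) = 1.5557.
⟨V⟩ = 7.4109.

7.41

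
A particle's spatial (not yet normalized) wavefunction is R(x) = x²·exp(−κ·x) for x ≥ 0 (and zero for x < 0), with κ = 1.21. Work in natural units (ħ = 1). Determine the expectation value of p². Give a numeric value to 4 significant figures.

p² R = −ħ² d²R/dx²; ⟨p²⟩ = −ħ² ∫ R*·R'' dx / ∫|R|² dx.
Differentiate x²·exp(−κ·x) with the product rule; every integrand then reduces to terms xʲ·e^(−2κx) on [0, ∞), with ∫₀^∞ xʲ·e^(−2κx) dx = j!/(2κ)^(j+1).
State is unnormalized: ∫|R|² dx = 0.28916, and ∫R*·(−ħ² R'') dx = 0.14112, so ⟨p²⟩ = 0.14112 / 0.28916.
⟨p²⟩ = 0.48803.

0.4880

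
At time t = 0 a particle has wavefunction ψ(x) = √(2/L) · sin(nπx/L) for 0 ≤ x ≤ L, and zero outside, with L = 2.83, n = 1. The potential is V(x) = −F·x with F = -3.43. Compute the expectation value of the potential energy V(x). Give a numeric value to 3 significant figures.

⟨V⟩ = ∫ V(x)·|ψ|² dx.
With sin²θ = (1 − cos2θ)/2 on 0 ≤ x ≤ L: ∫sin²(nπx/L) dx = L/2, ∫x·sin²(nπx/L) dx = L²/4, ∫x²·sin²(nπx/L) dx = L³·(1/6 − 1/(4n²π²)); higher powers xᵏ the same way, integrating xᵏ·cos(2nπx/L) by parts.
⟨V⟩ = 4.8535.

4.85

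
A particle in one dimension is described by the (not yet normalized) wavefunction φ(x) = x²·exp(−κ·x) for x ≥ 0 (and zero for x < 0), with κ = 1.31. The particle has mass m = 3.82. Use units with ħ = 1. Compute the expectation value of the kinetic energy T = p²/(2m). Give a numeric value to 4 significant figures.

T = −(ħ²/2m) d²/dx², so ⟨T⟩ = −(ħ²/2m) ∫ φ*·φ'' dx / ∫|φ|² dx; with m = 3.82.
Differentiate x²·exp(−κ·x) with the product rule; every integrand then reduces to terms xʲ·e^(−2κx) on [0, ∞), with ∫₀^∞ xʲ·e^(−2κx) dx = j!/(2κ)^(j+1).
State is unnormalized: ∫|φ|² dx = 0.19440, and ∫φ*·(−ħ²/2m · φ'') dx = 0.014556, so ⟨T⟩ = 0.014556 / 0.19440.
⟨T⟩ = 0.074873.

0.07487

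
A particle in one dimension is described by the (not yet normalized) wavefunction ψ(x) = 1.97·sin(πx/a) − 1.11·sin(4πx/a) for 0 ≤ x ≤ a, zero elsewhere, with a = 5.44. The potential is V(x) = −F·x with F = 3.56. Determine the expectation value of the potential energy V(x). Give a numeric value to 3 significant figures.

-9.92

⟨V⟩ = ∫ V(x)·|ψ|² dx / ∫|ψ|² dx.
On 0 ≤ x ≤ a (j ≠ l): ∫sin²(jπx/a) dx = a/2, ∫sin(jπx/a)·sin(lπx/a) dx = 0; diagonal moments ∫x·sin²(jπx/a) dx = a²/4, ∫x²·sin²(jπx/a) dx = a³·(1/6 − 1/(4j²π²)); cross terms ∫x·sin(jπx/a)·sin(lπx/a) dx = 0 for j + l even and −4jla²/(π²(j² − l²)²) for j + l odd, ∫x²·sin(jπx/a)·sin(lπx/a) dx = (−1)^(j+l)·4jla³/(π²(j² − l²)²); higher powers the same way via product-to-sum and parts.
State is unnormalized: ∫|ψ|² dx = 13.907, and ∫ψ*·V(x)·ψ dx = -137.99, so ⟨V⟩ = -137.99 / 13.907.
⟨V⟩ = -9.9219.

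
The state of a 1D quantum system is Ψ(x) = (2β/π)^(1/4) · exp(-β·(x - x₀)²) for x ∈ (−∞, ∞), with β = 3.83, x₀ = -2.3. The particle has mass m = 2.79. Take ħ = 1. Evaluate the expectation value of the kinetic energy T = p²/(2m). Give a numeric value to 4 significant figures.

T = −(ħ²/2m) d²/dx², so ⟨T⟩ = −(ħ²/2m) ∫ Ψ*·Ψ'' dx; with m = 2.79.
Gaussian moments (u = x − x₀): ∫u^(2j)·e^(−2βu²) du = (2j−1)!!/(4β)^j · √(π/(2β)), odd powers integrate to 0; here √(π/(2β)) = 0.64041. Derivatives: d/dx e^(−βu²) = −2βu·e^(−βu²), d²/dx² e^(−βu²) = (4β²u² − 2β)·e^(−βu²).
⟨T⟩ = 0.68638.

0.6864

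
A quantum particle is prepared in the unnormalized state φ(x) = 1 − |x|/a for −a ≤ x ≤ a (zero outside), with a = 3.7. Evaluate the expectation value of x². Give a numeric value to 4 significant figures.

1.369

⟨x²⟩ = ∫ x²·|φ|² dx / ∫|φ|² dx (integrals over the domain).
φ is even, so ∫ over [−a, a] = 2∫₀ᵃ with φ = 1 − x/a there: ∫₀ᵃ (1 − x/a)² dx = a/3, ∫₀ᵃ x²(1 − x/a)² dx = a³/30, ∫₀ᵃ x⁴(1 − x/a)² dx = a⁵/105.
State is unnormalized: ∫|φ|² dx = 2.4667, and ∫φ*·x²·φ dx = 3.3769, so ⟨x²⟩ = 3.3769 / 2.4667.
⟨x²⟩ = 1.3690.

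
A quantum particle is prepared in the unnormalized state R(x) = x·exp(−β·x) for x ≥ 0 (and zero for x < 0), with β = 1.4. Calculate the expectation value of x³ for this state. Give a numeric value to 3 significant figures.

⟨x³⟩ = ∫ x³·|R|² dx / ∫|R|² dx (integrals over the domain).
Every integrand reduces to terms xʲ·e^(−2βx) on [0, ∞); use ∫₀^∞ xʲ·e^(−2βx) dx = j!/(2β)^(j+1).
State is unnormalized: ∫|R|² dx = 0.091108, and ∫R*·x³·R dx = 0.24902, so ⟨x³⟩ = 0.24902 / 0.091108.
⟨x³⟩ = 2.7332.

2.73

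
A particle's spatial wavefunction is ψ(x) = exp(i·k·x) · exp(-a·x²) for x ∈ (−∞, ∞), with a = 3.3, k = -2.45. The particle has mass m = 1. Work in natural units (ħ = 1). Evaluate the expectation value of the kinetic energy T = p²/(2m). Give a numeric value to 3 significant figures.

T = −(ħ²/2m) d²/dx², so ⟨T⟩ = −(ħ²/2m) ∫ ψ*·ψ'' dx / ∫|ψ|² dx; with m = 1.
Gaussian moments: ∫x^(2j)·e^(−2ax²) dx = (2j−1)!!/(4a)^j · √(π/(2a)), odd powers integrate to 0; here √(π/(2a)) = 0.68993. Derivatives: ψ′ = (ik − 2ax)·ψ, ψ″ = ((ik − 2ax)² − 2a)·ψ; the odd-in-x pieces drop out.
State is unnormalized: ∫|ψ|² dx = 0.68993, and ∫ψ*·(−ħ²/2m · ψ'') dx = 3.2090, so ⟨T⟩ = 3.2090 / 0.68993.
⟨T⟩ = 4.6513.

4.65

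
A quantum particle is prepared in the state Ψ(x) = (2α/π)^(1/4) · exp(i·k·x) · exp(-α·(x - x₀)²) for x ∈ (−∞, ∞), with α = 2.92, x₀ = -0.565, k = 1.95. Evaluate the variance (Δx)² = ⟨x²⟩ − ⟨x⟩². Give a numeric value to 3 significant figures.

0.0856

Compute ⟨x⟩ and ⟨x²⟩ separately, then (Δx)² = ⟨x²⟩ − ⟨x⟩².
Gaussian moments (u = x − x₀): ∫u^(2j)·e^(−2αu²) du = (2j−1)!!/(4α)^j · √(π/(2α)), odd powers integrate to 0; here √(π/(2α)) = 0.73345.
⟨x⟩ = -0.56500 and ⟨x²⟩ = 0.40484.
(Δx)² = 0.40484 − (-0.56500)² = 0.085616.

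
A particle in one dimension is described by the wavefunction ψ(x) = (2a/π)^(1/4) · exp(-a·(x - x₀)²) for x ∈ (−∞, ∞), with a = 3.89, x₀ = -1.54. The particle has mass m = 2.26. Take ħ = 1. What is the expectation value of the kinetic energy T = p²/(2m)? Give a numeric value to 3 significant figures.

T = −(ħ²/2m) d²/dx², so ⟨T⟩ = −(ħ²/2m) ∫ ψ*·ψ'' dx; with m = 2.26.
Gaussian moments (u = x − x₀): ∫u^(2j)·e^(−2au²) du = (2j−1)!!/(4a)^j · √(π/(2a)), odd powers integrate to 0; here √(π/(2a)) = 0.63546. Derivatives: d/dx e^(−au²) = −2au·e^(−au²), d²/dx² e^(−au²) = (4a²u² − 2a)·e^(−au²).
⟨T⟩ = 0.86062.

0.861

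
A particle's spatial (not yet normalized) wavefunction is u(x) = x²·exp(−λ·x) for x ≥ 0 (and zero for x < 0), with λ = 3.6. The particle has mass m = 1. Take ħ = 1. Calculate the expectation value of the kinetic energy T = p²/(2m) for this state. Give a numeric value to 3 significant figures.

2.16

T = −(ħ²/2m) d²/dx², so ⟨T⟩ = −(ħ²/2m) ∫ u*·u'' dx / ∫|u|² dx; with m = 1.
Differentiate x²·exp(−λ·x) with the product rule; every integrand then reduces to terms xʲ·e^(−2λx) on [0, ∞), with ∫₀^∞ xʲ·e^(−2λx) dx = j!/(2λ)^(j+1).
State is unnormalized: ∫|u|² dx = 0.0012404, and ∫u*·(−ħ²/2m · u'') dx = 0.0026792, so ⟨T⟩ = 0.0026792 / 0.0012404.
⟨T⟩ = 2.1600.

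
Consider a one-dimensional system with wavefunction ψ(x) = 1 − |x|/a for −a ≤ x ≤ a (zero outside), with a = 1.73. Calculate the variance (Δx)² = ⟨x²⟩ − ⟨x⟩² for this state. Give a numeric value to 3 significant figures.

Compute ⟨x⟩ and ⟨x²⟩ separately, then (Δx)² = ⟨x²⟩ − ⟨x⟩².
ψ is even, so ∫ over [−a, a] = 2∫₀ᵃ with ψ = 1 − x/a there: ∫₀ᵃ (1 − x/a)² dx = a/3, ∫₀ᵃ x²(1 − x/a)² dx = a³/30, ∫₀ᵃ x⁴(1 − x/a)² dx = a⁵/105.
Normalization: ∫|ψ|² dx = 1.1533.
⟨x⟩ = 0.0000 and ⟨x²⟩ = 0.29929.
(Δx)² = 0.29929 − (0.0000)² = 0.29929.

0.299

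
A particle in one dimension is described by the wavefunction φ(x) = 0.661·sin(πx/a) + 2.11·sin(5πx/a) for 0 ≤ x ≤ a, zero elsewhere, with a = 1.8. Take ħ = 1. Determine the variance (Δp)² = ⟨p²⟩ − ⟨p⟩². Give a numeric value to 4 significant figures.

69.62

Compute ⟨p⟩ and ⟨p²⟩ separately; (Δp)² = ⟨p²⟩ − ⟨p⟩².
d²/dx² sin(jπx/a) = −(jπ/a)²·sin(jπx/a); on 0 ≤ x ≤ a, ∫sin²(jπx/a) dx = a/2 and ∫sin(jπx/a)·sin(lπx/a) dx = 0 for j ≠ l, so only diagonal terms survive in ∫|φ|² and ∫φ·φ″; ∫φ·φ′ dx = [φ²/2] between the walls = 0.
Normalization: ∫|φ|² dx = 4.4001.
⟨p⟩ = 0.0000 and ⟨p²⟩ = 69.621.
(Δp)² = 69.621 − (0.0000)² = 69.621.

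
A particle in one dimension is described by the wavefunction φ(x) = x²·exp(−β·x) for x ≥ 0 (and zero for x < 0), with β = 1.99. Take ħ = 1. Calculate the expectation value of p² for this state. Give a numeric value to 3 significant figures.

p² φ = −ħ² d²φ/dx²; ⟨p²⟩ = −ħ² ∫ φ*·φ'' dx / ∫|φ|² dx.
Differentiate x²·exp(−β·x) with the product rule; every integrand then reduces to terms xʲ·e^(−2βx) on [0, ∞), with ∫₀^∞ xʲ·e^(−2βx) dx = j!/(2β)^(j+1).
State is unnormalized: ∫|φ|² dx = 0.024032, and ∫φ*·(−ħ² φ'') dx = 0.031723, so ⟨p²⟩ = 0.031723 / 0.024032.
⟨p²⟩ = 1.3200.

1.32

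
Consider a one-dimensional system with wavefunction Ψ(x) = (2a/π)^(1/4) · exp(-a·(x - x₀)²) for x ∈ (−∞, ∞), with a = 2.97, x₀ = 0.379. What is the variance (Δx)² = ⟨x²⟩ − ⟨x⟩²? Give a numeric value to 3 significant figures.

Compute ⟨x⟩ and ⟨x²⟩ separately, then (Δx)² = ⟨x²⟩ − ⟨x⟩².
Gaussian moments (u = x − x₀): ∫u^(2j)·e^(−2au²) du = (2j−1)!!/(4a)^j · √(π/(2a)), odd powers integrate to 0; here √(π/(2a)) = 0.72725.
⟨x⟩ = 0.37900 and ⟨x²⟩ = 0.22782.
(Δx)² = 0.22782 − (0.37900)² = 0.084175.

0.0842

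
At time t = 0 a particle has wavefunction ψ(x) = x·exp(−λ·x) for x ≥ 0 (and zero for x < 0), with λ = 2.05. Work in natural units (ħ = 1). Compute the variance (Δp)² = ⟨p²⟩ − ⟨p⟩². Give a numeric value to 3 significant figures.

Compute ⟨p⟩ and ⟨p²⟩ separately; (Δp)² = ⟨p²⟩ − ⟨p⟩².
Differentiate x·exp(−λ·x) with the product rule; every integrand then reduces to terms xʲ·e^(−2λx) on [0, ∞), with ∫₀^∞ xʲ·e^(−2λx) dx = j!/(2λ)^(j+1).
Normalization: ∫|ψ|² dx = 0.029019.
⟨p⟩ = 0.0000 and ⟨p²⟩ = 4.2025.
(Δp)² = 4.2025 − (0.0000)² = 4.2025.

4.20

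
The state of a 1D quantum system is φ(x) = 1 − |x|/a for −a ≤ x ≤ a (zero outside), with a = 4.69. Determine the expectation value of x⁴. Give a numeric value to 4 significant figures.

13.82

⟨x⁴⟩ = ∫ x⁴·|φ|² dx / ∫|φ|² dx (integrals over the domain).
φ is even, so ∫ over [−a, a] = 2∫₀ᵃ with φ = 1 − x/a there: ∫₀ᵃ (1 − x/a)² dx = a/3, ∫₀ᵃ x²(1 − x/a)² dx = a³/30, ∫₀ᵃ x⁴(1 − x/a)² dx = a⁵/105.
State is unnormalized: ∫|φ|² dx = 3.1267, and ∫φ*·x⁴·φ dx = 43.222, so ⟨x⁴⟩ = 43.222 / 3.1267.
⟨x⁴⟩ = 13.824.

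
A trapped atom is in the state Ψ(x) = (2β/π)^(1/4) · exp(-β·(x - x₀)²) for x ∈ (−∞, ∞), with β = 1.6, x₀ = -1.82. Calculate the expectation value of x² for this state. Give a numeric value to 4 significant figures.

3.469

⟨x²⟩ = ∫ x²·|Ψ|² dx (integrals over the domain).
Gaussian moments (u = x − x₀): ∫u^(2j)·e^(−2βu²) du = (2j−1)!!/(4β)^j · √(π/(2β)), odd powers integrate to 0; here √(π/(2β)) = 0.99083.
⟨x²⟩ = 3.4687.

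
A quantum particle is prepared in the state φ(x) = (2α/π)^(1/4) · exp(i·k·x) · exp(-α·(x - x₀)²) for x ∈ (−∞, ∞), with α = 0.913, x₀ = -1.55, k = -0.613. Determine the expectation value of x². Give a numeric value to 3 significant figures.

⟨x²⟩ = ∫ x²·|φ|² dx (integrals over the domain).
Gaussian moments (u = x − x₀): ∫u^(2j)·e^(−2αu²) du = (2j−1)!!/(4α)^j · √(π/(2α)), odd powers integrate to 0; here √(π/(2α)) = 1.3117.
⟨x²⟩ = 2.6763.

2.68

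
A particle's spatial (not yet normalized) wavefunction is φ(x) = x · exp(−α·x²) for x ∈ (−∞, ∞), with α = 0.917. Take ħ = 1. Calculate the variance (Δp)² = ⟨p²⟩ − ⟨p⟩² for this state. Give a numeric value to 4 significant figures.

Compute ⟨p⟩ and ⟨p²⟩ separately; (Δp)² = ⟨p²⟩ − ⟨p⟩².
Expand each integrand as polynomial × e^(−2αx²) and use ∫x^(2j)·e^(−2αx²) dx = (2j−1)!!/(4α)^j · √(π/(2α)), odd powers → 0; here √(π/(2α)) = 1.3088. Differentiate with the product rule, d/dx e^(−αx²) = −2αx·e^(−αx²).
Normalization: ∫|φ|² dx = 0.35682.
⟨p⟩ = 0.0000 and ⟨p²⟩ = 2.7510.
(Δp)² = 2.7510 − (0.0000)² = 2.7510.

2.751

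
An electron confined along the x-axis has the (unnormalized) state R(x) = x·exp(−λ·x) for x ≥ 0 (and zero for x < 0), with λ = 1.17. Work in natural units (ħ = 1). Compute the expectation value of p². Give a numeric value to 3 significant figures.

p² R = −ħ² d²R/dx²; ⟨p²⟩ = −ħ² ∫ R*·R'' dx / ∫|R|² dx.
Differentiate x·exp(−λ·x) with the product rule; every integrand then reduces to terms xʲ·e^(−2λx) on [0, ∞), with ∫₀^∞ xʲ·e^(−2λx) dx = j!/(2λ)^(j+1).
State is unnormalized: ∫|R|² dx = 0.15609, and ∫R*·(−ħ² R'') dx = 0.21368, so ⟨p²⟩ = 0.21368 / 0.15609.
⟨p²⟩ = 1.3689.

1.37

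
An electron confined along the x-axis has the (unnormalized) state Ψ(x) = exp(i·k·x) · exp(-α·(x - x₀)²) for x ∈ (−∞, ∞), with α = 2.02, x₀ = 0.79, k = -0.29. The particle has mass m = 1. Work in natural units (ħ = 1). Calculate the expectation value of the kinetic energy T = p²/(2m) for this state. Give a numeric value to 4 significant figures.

1.052

T = −(ħ²/2m) d²/dx², so ⟨T⟩ = −(ħ²/2m) ∫ Ψ*·Ψ'' dx / ∫|Ψ|² dx; with m = 1.
Gaussian moments (u = x − x₀): ∫u^(2j)·e^(−2αu²) du = (2j−1)!!/(4α)^j · √(π/(2α)), odd powers integrate to 0; here √(π/(2α)) = 0.88183. Derivatives: Ψ′ = (ik − 2αu)·Ψ, Ψ″ = ((ik − 2αu)² − 2α)·Ψ; the odd-in-u pieces drop out.
State is unnormalized: ∫|Ψ|² dx = 0.88183, and ∫Ψ*·(−ħ²/2m · Ψ'') dx = 0.92773, so ⟨T⟩ = 0.92773 / 0.88183.
⟨T⟩ = 1.0521.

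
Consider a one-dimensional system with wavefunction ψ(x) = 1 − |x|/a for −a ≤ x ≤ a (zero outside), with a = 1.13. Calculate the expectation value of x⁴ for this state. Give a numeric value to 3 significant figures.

⟨x⁴⟩ = ∫ x⁴·|ψ|² dx / ∫|ψ|² dx (integrals over the domain).
ψ is even, so ∫ over [−a, a] = 2∫₀ᵃ with ψ = 1 − x/a there: ∫₀ᵃ (1 − x/a)² dx = a/3, ∫₀ᵃ x²(1 − x/a)² dx = a³/30, ∫₀ᵃ x⁴(1 − x/a)² dx = a⁵/105.
State is unnormalized: ∫|ψ|² dx = 0.75333, and ∫ψ*·x⁴·ψ dx = 0.035094, so ⟨x⁴⟩ = 0.035094 / 0.75333.
⟨x⁴⟩ = 0.046585.

0.0466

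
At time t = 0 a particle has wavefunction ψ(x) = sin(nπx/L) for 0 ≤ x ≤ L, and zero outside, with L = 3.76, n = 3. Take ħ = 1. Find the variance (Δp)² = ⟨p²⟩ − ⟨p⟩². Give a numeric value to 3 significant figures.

Compute ⟨p⟩ and ⟨p²⟩ separately; (Δp)² = ⟨p²⟩ − ⟨p⟩².
d/dx sin(nπx/L) = (nπ/L)·cos(nπx/L) and d²/dx² sin(nπx/L) = −(nπ/L)²·sin(nπx/L); on 0 ≤ x ≤ L, ∫sin²(nπx/L) dx = L/2 and ∫sin(nπx/L)·cos(nπx/L) dx = 0.
Normalization: ∫|ψ|² dx = 1.8800.
⟨p⟩ = 0.0000 and ⟨p²⟩ = 6.2830.
(Δp)² = 6.2830 − (0.0000)² = 6.2830.

6.28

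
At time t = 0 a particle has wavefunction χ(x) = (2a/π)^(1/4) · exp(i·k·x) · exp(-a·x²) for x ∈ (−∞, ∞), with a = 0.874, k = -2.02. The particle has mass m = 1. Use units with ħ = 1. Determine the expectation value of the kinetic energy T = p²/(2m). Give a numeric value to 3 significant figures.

T = −(ħ²/2m) d²/dx², so ⟨T⟩ = −(ħ²/2m) ∫ χ*·χ'' dx; with m = 1.
Gaussian moments: ∫x^(2j)·e^(−2ax²) dx = (2j−1)!!/(4a)^j · √(π/(2a)), odd powers integrate to 0; here √(π/(2a)) = 1.3406. Derivatives: χ′ = (ik − 2ax)·χ, χ″ = ((ik − 2ax)² − 2a)·χ; the odd-in-x pieces drop out.
⟨T⟩ = 2.4772.

2.48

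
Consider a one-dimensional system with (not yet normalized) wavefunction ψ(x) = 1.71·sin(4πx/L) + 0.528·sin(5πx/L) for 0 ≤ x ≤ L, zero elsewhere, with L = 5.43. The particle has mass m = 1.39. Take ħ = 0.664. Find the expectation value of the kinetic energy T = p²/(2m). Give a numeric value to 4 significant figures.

0.8910

T = −(ħ²/2m) d²/dx², so ⟨T⟩ = −(ħ²/2m) ∫ ψ*·ψ'' dx / ∫|ψ|² dx; with m = 1.39.
d²/dx² sin(jπx/L) = −(jπ/L)²·sin(jπx/L); on 0 ≤ x ≤ L, ∫sin²(jπx/L) dx = L/2 and ∫sin(jπx/L)·sin(lπx/L) dx = 0 for j ≠ l, so only diagonal terms survive in ∫|ψ|² and ∫ψ·ψ″; ∫ψ·ψ′ dx = [ψ²/2] between the walls = 0.
State is unnormalized: ∫|ψ|² dx = 8.6958, and ∫ψ*·(−ħ²/2m · ψ'') dx = 7.7479, so ⟨T⟩ = 7.7479 / 8.6958.
⟨T⟩ = 0.89099.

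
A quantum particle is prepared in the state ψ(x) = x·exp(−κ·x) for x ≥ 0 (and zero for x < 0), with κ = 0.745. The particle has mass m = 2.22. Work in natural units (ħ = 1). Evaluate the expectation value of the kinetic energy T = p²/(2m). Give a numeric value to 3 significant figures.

T = −(ħ²/2m) d²/dx², so ⟨T⟩ = −(ħ²/2m) ∫ ψ*·ψ'' dx / ∫|ψ|² dx; with m = 2.22.
Differentiate x·exp(−κ·x) with the product rule; every integrand then reduces to terms xʲ·e^(−2κx) on [0, ∞), with ∫₀^∞ xʲ·e^(−2κx) dx = j!/(2κ)^(j+1).
State is unnormalized: ∫|ψ|² dx = 0.60460, and ∫ψ*·(−ħ²/2m · ψ'') dx = 0.075579, so ⟨T⟩ = 0.075579 / 0.60460.
⟨T⟩ = 0.12501.

0.125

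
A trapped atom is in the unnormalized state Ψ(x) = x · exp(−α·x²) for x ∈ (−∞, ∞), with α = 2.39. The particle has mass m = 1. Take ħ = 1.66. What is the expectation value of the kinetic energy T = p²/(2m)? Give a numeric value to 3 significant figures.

T = −(ħ²/2m) d²/dx², so ⟨T⟩ = −(ħ²/2m) ∫ Ψ*·Ψ'' dx / ∫|Ψ|² dx; with m = 1.
Expand each integrand as polynomial × e^(−2αx²) and use ∫x^(2j)·e^(−2αx²) dx = (2j−1)!!/(4α)^j · √(π/(2α)), odd powers → 0; here √(π/(2α)) = 0.81070. Differentiate with the product rule, d/dx e^(−αx²) = −2αx·e^(−αx²).
State is unnormalized: ∫|Ψ|² dx = 0.084801, and ∫Ψ*·(−ħ²/2m · Ψ'') dx = 0.83774, so ⟨T⟩ = 0.83774 / 0.084801.
⟨T⟩ = 9.8788.

9.88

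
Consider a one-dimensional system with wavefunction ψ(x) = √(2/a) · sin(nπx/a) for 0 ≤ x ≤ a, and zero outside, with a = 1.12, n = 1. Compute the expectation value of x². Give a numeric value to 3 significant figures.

0.355

⟨x²⟩ = ∫ x²·|ψ|² dx (integrals over the domain).
With sin²θ = (1 − cos2θ)/2 on 0 ≤ x ≤ a: ∫sin²(nπx/a) dx = a/2, ∫x·sin²(nπx/a) dx = a²/4, ∫x²·sin²(nπx/a) dx = a³·(1/6 − 1/(4n²π²)); higher powers xᵏ the same way, integrating xᵏ·cos(2nπx/a) by parts.
⟨x²⟩ = 0.35458.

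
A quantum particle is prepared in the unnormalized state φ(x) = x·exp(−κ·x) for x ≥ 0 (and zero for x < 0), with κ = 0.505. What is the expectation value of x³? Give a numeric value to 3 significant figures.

58.2

⟨x³⟩ = ∫ x³·|φ|² dx / ∫|φ|² dx (integrals over the domain).
Every integrand reduces to terms xʲ·e^(−2κx) on [0, ∞); use ∫₀^∞ xʲ·e^(−2κx) dx = j!/(2κ)^(j+1).
State is unnormalized: ∫|φ|² dx = 1.9412, and ∫φ*·x³·φ dx = 113.05, so ⟨x³⟩ = 113.05 / 1.9412.
⟨x³⟩ = 58.235.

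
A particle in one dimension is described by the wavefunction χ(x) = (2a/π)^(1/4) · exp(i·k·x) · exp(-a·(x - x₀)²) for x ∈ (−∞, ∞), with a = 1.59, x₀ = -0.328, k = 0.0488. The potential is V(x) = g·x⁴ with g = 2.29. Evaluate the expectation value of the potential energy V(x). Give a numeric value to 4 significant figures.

⟨V⟩ = ∫ V(x)·|χ|² dx.
Gaussian moments (u = x − x₀): ∫u^(2j)·e^(−2au²) du = (2j−1)!!/(4a)^j · √(π/(2a)), odd powers integrate to 0; here √(π/(2a)) = 0.99394.
⟨V⟩ = 0.42877.

0.4288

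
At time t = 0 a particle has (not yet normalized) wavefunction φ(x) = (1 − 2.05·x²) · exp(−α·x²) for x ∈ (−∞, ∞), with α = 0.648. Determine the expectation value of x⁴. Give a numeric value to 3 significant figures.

⟨x⁴⟩ = ∫ x⁴·|φ|² dx / ∫|φ|² dx (integrals over the domain).
Expand each integrand as polynomial × e^(−2αx²) and use ∫x^(2j)·e^(−2αx²) dx = (2j−1)!!/(4α)^j · √(π/(2α)), odd powers → 0; here √(π/(2α)) = 1.5569.
State is unnormalized: ∫|φ|² dx = 2.0159, and ∫φ*·x⁴·φ dx = 10.417, so ⟨x⁴⟩ = 10.417 / 2.0159.
⟨x⁴⟩ = 5.1677.

5.17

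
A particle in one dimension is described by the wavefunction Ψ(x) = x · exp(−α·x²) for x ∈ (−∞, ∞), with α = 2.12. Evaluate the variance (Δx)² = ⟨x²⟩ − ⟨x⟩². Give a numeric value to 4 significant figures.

Compute ⟨x⟩ and ⟨x²⟩ separately, then (Δx)² = ⟨x²⟩ − ⟨x⟩².
Expand each integrand as polynomial × e^(−2αx²) and use ∫x^(2j)·e^(−2αx²) dx = (2j−1)!!/(4α)^j · √(π/(2α)), odd powers → 0; here √(π/(2α)) = 0.86078.
Normalization: ∫|Ψ|² dx = 0.10151.
⟨x⟩ = 0.0000 and ⟨x²⟩ = 0.35377.
(Δx)² = 0.35377 − (0.0000)² = 0.35377.

0.3538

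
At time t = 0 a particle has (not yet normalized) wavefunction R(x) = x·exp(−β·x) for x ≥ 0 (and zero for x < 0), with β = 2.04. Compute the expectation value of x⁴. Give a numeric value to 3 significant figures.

⟨x⁴⟩ = ∫ x⁴·|R|² dx / ∫|R|² dx (integrals over the domain).
Every integrand reduces to terms xʲ·e^(−2βx) on [0, ∞); use ∫₀^∞ xʲ·e^(−2βx) dx = j!/(2β)^(j+1).
State is unnormalized: ∫|R|² dx = 0.029448, and ∫R*·x⁴·R dx = 0.038257, so ⟨x⁴⟩ = 0.038257 / 0.029448.
⟨x⁴⟩ = 1.2992.

1.30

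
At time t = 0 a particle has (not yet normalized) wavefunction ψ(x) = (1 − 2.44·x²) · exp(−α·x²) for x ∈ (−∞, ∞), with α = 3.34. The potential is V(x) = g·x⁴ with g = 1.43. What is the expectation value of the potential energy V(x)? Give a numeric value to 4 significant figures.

⟨V⟩ = ∫ V(x)·|ψ|² dx / ∫|ψ|² dx.
Expand each integrand as polynomial × e^(−2αx²) and use ∫x^(2j)·e^(−2αx²) dx = (2j−1)!!/(4α)^j · √(π/(2α)), odd powers → 0; here √(π/(2α)) = 0.68578.
State is unnormalized: ∫|ψ|² dx = 0.50391, and ∫ψ*·V(x)·ψ dx = 0.0056222, so ⟨V⟩ = 0.0056222 / 0.50391.
⟨V⟩ = 0.011157.

0.01116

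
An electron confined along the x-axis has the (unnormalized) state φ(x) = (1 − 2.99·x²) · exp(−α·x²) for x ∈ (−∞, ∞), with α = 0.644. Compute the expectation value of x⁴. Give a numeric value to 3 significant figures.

6.07

⟨x⁴⟩ = ∫ x⁴·|φ|² dx / ∫|φ|² dx (integrals over the domain).
Expand each integrand as polynomial × e^(−2αx²) and use ∫x^(2j)·e^(−2αx²) dx = (2j−1)!!/(4α)^j · √(π/(2α)), odd powers → 0; here √(π/(2α)) = 1.5618.
State is unnormalized: ∫|φ|² dx = 4.2486, and ∫φ*·x⁴·φ dx = 25.805, so ⟨x⁴⟩ = 25.805 / 4.2486.
⟨x⁴⟩ = 6.0737.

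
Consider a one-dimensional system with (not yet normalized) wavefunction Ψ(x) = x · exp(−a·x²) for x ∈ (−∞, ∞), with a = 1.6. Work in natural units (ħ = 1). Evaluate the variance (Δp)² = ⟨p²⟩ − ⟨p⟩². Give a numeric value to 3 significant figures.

Compute ⟨p⟩ and ⟨p²⟩ separately; (Δp)² = ⟨p²⟩ − ⟨p⟩².
Expand each integrand as polynomial × e^(−2ax²) and use ∫x^(2j)·e^(−2ax²) dx = (2j−1)!!/(4a)^j · √(π/(2a)), odd powers → 0; here √(π/(2a)) = 0.99083. Differentiate with the product rule, d/dx e^(−ax²) = −2ax·e^(−ax²).
Normalization: ∫|Ψ|² dx = 0.15482.
⟨p⟩ = 0.0000 and ⟨p²⟩ = 4.8000.
(Δp)² = 4.8000 − (0.0000)² = 4.8000.

4.80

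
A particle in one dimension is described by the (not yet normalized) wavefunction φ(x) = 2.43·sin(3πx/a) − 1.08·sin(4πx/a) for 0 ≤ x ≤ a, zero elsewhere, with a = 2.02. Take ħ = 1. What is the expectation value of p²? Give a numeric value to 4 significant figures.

p² φ = −ħ² d²φ/dx²; ⟨p²⟩ = −ħ² ∫ φ*·φ'' dx / ∫|φ|² dx.
d²/dx² sin(jπx/a) = −(jπ/a)²·sin(jπx/a); on 0 ≤ x ≤ a, ∫sin²(jπx/a) dx = a/2 and ∫sin(jπx/a)·sin(lπx/a) dx = 0 for j ≠ l, so only diagonal terms survive in ∫|φ|² and ∫φ·φ″; ∫φ·φ′ dx = [φ²/2] between the walls = 0.
State is unnormalized: ∫|φ|² dx = 7.1420, and ∫φ*·(−ħ² φ'') dx = 175.42, so ⟨p²⟩ = 175.42 / 7.1420.
⟨p²⟩ = 24.562.

24.56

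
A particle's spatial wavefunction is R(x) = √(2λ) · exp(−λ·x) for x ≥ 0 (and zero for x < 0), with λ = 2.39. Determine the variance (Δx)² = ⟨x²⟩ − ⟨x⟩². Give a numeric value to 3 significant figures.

Compute ⟨x⟩ and ⟨x²⟩ separately, then (Δx)² = ⟨x²⟩ − ⟨x⟩².
Every integrand reduces to terms xʲ·e^(−2λx) on [0, ∞); use ∫₀^∞ xʲ·e^(−2λx) dx = j!/(2λ)^(j+1).
⟨x⟩ = 0.20921 and ⟨x²⟩ = 0.087533.
(Δx)² = 0.087533 − (0.20921)² = 0.043767.

0.0438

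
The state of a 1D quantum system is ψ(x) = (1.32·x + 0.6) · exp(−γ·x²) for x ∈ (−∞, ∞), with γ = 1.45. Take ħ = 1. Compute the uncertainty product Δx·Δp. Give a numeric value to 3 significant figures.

Δx = √(⟨x²⟩−⟨x⟩²), Δp = √(⟨p²⟩−⟨p⟩²).
Expand each integrand as polynomial × e^(−2γx²) and use ∫x^(2j)·e^(−2γx²) dx = (2j−1)!!/(4γ)^j · √(π/(2γ)), odd powers → 0; here √(π/(2γ)) = 1.0408. Differentiate with the product rule, d/dx e^(−γx²) = −2γx·e^(−γx²).
Normalization: ∫|ψ|² dx = 0.68737.
⟨x⟩ = 0.41353, ⟨x²⟩ = 0.32927 ⇒ Δx = 0.39782.
⟨p⟩ = 0.0000, ⟨p²⟩ = 2.7692 ⇒ Δp = 1.6641.
Δx·Δp = 0.66201.

0.662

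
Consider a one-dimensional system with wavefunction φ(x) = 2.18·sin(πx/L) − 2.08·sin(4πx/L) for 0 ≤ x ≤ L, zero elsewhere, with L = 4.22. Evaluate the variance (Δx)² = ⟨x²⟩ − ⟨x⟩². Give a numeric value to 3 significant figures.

Compute ⟨x⟩ and ⟨x²⟩ separately, then (Δx)² = ⟨x²⟩ − ⟨x⟩².
On 0 ≤ x ≤ L (j ≠ l): ∫sin²(jπx/L) dx = L/2, ∫sin(jπx/L)·sin(lπx/L) dx = 0; diagonal moments ∫x·sin²(jπx/L) dx = L²/4, ∫x²·sin²(jπx/L) dx = L³·(1/6 − 1/(4j²π²)); cross terms ∫x·sin(jπx/L)·sin(lπx/L) dx = 0 for j + l even and −4jlL²/(π²(j² − l²)²) for j + l odd, ∫x²·sin(jπx/L)·sin(lπx/L) dx = (−1)^(j+l)·4jlL³/(π²(j² − l²)²); higher powers the same way via product-to-sum and parts.
Normalization: ∫|φ|² dx = 19.156.
⟨x⟩ = 2.1707 and ⟨x²⟩ = 5.6933.
(Δx)² = 5.6933 − (2.1707)² = 0.98121.

0.981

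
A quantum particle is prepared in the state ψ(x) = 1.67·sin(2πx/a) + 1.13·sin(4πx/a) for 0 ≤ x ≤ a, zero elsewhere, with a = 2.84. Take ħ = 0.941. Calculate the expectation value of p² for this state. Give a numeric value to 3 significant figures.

p² ψ = −ħ² d²ψ/dx²; ⟨p²⟩ = −ħ² ∫ ψ*·ψ'' dx / ∫|ψ|² dx.
d²/dx² sin(jπx/a) = −(jπ/a)²·sin(jπx/a); on 0 ≤ x ≤ a, ∫sin²(jπx/a) dx = a/2 and ∫sin(jπx/a)·sin(lπx/a) dx = 0 for j ≠ l, so only diagonal terms survive in ∫|ψ|² and ∫ψ·ψ″; ∫ψ·ψ′ dx = [ψ²/2] between the walls = 0.
State is unnormalized: ∫|ψ|² dx = 5.7734, and ∫ψ*·(−ħ² ψ'') dx = 48.599, so ⟨p²⟩ = 48.599 / 5.7734.
⟨p²⟩ = 8.4177.

8.42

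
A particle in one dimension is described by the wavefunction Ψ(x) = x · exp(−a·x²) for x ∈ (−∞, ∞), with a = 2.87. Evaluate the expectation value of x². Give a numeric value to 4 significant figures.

0.2613

⟨x²⟩ = ∫ x²·|Ψ|² dx / ∫|Ψ|² dx (integrals over the domain).
Expand each integrand as polynomial × e^(−2ax²) and use ∫x^(2j)·e^(−2ax²) dx = (2j−1)!!/(4a)^j · √(π/(2a)), odd powers → 0; here √(π/(2a)) = 0.73981.
State is unnormalized: ∫|Ψ|² dx = 0.064443, and ∫Ψ*·x²·Ψ dx = 0.016841, so ⟨x²⟩ = 0.016841 / 0.064443.
⟨x²⟩ = 0.26132.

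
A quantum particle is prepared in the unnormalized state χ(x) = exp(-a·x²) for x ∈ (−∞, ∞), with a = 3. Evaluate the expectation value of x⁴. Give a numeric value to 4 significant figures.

⟨x⁴⟩ = ∫ x⁴·|χ|² dx / ∫|χ|² dx (integrals over the domain).
Gaussian moments: ∫x^(2j)·e^(−2ax²) dx = (2j−1)!!/(4a)^j · √(π/(2a)), odd powers integrate to 0; here √(π/(2a)) = 0.72360.
State is unnormalized: ∫|χ|² dx = 0.72360, and ∫χ*·x⁴·χ dx = 0.015075, so ⟨x⁴⟩ = 0.015075 / 0.72360.
⟨x⁴⟩ = 0.020833.

0.02083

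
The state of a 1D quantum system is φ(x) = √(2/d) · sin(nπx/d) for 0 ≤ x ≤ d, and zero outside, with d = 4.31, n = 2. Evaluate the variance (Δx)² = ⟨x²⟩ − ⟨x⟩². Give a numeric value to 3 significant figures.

Compute ⟨x⟩ and ⟨x²⟩ separately, then (Δx)² = ⟨x²⟩ − ⟨x⟩².
With sin²θ = (1 − cos2θ)/2 on 0 ≤ x ≤ d: ∫sin²(nπx/d) dx = d/2, ∫x·sin²(nπx/d) dx = d²/4, ∫x²·sin²(nπx/d) dx = d³·(1/6 − 1/(4n²π²)); higher powers xᵏ the same way, integrating xᵏ·cos(2nπx/d) by parts.
⟨x⟩ = 2.1550 and ⟨x²⟩ = 5.9568.
(Δx)² = 5.9568 − (2.1550)² = 1.3127.

1.31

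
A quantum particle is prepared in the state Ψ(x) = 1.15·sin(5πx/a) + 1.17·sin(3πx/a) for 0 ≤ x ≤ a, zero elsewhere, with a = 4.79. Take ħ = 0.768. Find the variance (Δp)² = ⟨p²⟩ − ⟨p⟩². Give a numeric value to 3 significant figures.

4.28

Compute ⟨p⟩ and ⟨p²⟩ separately; (Δp)² = ⟨p²⟩ − ⟨p⟩².
d²/dx² sin(jπx/a) = −(jπ/a)²·sin(jπx/a); on 0 ≤ x ≤ a, ∫sin²(jπx/a) dx = a/2 and ∫sin(jπx/a)·sin(lπx/a) dx = 0 for j ≠ l, so only diagonal terms survive in ∫|Ψ|² and ∫Ψ·Ψ″; ∫Ψ·Ψ′ dx = [Ψ²/2] between the walls = 0.
Normalization: ∫|Ψ|² dx = 6.4459.
⟨p⟩ = 0.0000 and ⟨p²⟩ = 4.2782.
(Δp)² = 4.2782 − (0.0000)² = 4.2782.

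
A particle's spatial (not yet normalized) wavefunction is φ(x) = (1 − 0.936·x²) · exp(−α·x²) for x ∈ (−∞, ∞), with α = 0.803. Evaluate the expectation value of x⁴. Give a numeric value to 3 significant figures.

0.458

⟨x⁴⟩ = ∫ x⁴·|φ|² dx / ∫|φ|² dx (integrals over the domain).
Expand each integrand as polynomial × e^(−2αx²) and use ∫x^(2j)·e^(−2αx²) dx = (2j−1)!!/(4α)^j · √(π/(2α)), odd powers → 0; here √(π/(2α)) = 1.3986.
State is unnormalized: ∫|φ|² dx = 0.93979, and ∫φ*·x⁴·φ dx = 0.43031, so ⟨x⁴⟩ = 0.43031 / 0.93979.
⟨x⁴⟩ = 0.45788.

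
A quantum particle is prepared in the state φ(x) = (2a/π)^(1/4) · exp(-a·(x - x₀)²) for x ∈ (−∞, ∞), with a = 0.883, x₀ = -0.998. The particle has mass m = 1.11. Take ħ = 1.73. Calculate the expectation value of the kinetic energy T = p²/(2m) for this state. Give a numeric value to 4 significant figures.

T = −(ħ²/2m) d²/dx², so ⟨T⟩ = −(ħ²/2m) ∫ φ*·φ'' dx; with m = 1.11.
Gaussian moments (u = x − x₀): ∫u^(2j)·e^(−2au²) du = (2j−1)!!/(4a)^j · √(π/(2a)), odd powers integrate to 0; here √(π/(2a)) = 1.3338. Derivatives: d/dx e^(−au²) = −2au·e^(−au²), d²/dx² e^(−au²) = (4a²u² − 2a)·e^(−au²).
⟨T⟩ = 1.1904.

1.190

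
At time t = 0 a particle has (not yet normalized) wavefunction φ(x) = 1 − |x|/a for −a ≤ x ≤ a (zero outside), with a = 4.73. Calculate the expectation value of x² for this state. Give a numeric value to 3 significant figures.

⟨x²⟩ = ∫ x²·|φ|² dx / ∫|φ|² dx (integrals over the domain).
φ is even, so ∫ over [−a, a] = 2∫₀ᵃ with φ = 1 − x/a there: ∫₀ᵃ (1 − x/a)² dx = a/3, ∫₀ᵃ x²(1 − x/a)² dx = a³/30, ∫₀ᵃ x⁴(1 − x/a)² dx = a⁵/105.
State is unnormalized: ∫|φ|² dx = 3.1533, and ∫φ*·x²·φ dx = 7.0549, so ⟨x²⟩ = 7.0549 / 3.1533.
⟨x²⟩ = 2.2373.

2.24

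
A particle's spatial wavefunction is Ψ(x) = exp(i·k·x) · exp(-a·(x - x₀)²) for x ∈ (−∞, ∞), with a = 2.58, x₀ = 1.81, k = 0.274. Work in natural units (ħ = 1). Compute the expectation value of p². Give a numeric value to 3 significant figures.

2.66

p² Ψ = −ħ² d²Ψ/dx²; ⟨p²⟩ = −ħ² ∫ Ψ*·Ψ'' dx / ∫|Ψ|² dx.
Gaussian moments (u = x − x₀): ∫u^(2j)·e^(−2au²) du = (2j−1)!!/(4a)^j · √(π/(2a)), odd powers integrate to 0; here √(π/(2a)) = 0.78028. Derivatives: Ψ′ = (ik − 2au)·Ψ, Ψ″ = ((ik − 2au)² − 2a)·Ψ; the odd-in-u pieces drop out.
State is unnormalized: ∫|Ψ|² dx = 0.78028, and ∫Ψ*·(−ħ² Ψ'') dx = 2.0717, so ⟨p²⟩ = 2.0717 / 0.78028.
⟨p²⟩ = 2.6551.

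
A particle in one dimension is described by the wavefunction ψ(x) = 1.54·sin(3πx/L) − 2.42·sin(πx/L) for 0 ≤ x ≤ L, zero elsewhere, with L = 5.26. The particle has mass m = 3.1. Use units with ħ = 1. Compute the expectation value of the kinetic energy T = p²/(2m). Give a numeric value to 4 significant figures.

0.1902

T = −(ħ²/2m) d²/dx², so ⟨T⟩ = −(ħ²/2m) ∫ ψ*·ψ'' dx / ∫|ψ|² dx; with m = 3.1.
d²/dx² sin(jπx/L) = −(jπ/L)²·sin(jπx/L); on 0 ≤ x ≤ L, ∫sin²(jπx/L) dx = L/2 and ∫sin(jπx/L)·sin(lπx/L) dx = 0 for j ≠ l, so only diagonal terms survive in ∫|ψ|² and ∫ψ·ψ″; ∫ψ·ψ′ dx = [ψ²/2] between the walls = 0.
State is unnormalized: ∫|ψ|² dx = 21.640, and ∫ψ*·(−ħ²/2m · ψ'') dx = 4.1160, so ⟨T⟩ = 4.1160 / 21.640.
⟨T⟩ = 0.19021.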